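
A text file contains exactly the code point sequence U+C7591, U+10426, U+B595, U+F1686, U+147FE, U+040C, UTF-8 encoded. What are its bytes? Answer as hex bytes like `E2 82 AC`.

F3 87 96 91 F0 90 90 A6 EB 96 95 F3 B1 9A 86 F0 94 9F BE D0 8C

U+C7591: 4-byte form → F3 87 96 91.
U+10426: 4-byte form → F0 90 90 A6.
U+B595: 3-byte form → EB 96 95.
U+F1686: 4-byte form → F3 B1 9A 86.
U+147FE: 4-byte form → F0 94 9F BE.
U+040C: 2-byte form → D0 8C.
Concatenated (21 bytes): F3 87 96 91 F0 90 90 A6 EB 96 95 F3 B1 9A 86 F0 94 9F BE D0 8C.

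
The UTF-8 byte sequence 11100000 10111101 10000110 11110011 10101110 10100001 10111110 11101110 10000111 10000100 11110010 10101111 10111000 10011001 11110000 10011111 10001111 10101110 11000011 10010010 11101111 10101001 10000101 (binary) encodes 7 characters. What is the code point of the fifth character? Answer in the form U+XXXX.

Offset 0: leading byte 0xE0 = 11100000 → 3-byte char #1 = E0 BD 86.
Offset 3: leading byte 0xF3 = 11110011 → 4-byte char #2 = F3 AE A1 BE.
Offset 7: leading byte 0xEE = 11101110 → 3-byte char #3 = EE 87 84.
Offset 10: leading byte 0xF2 = 11110010 → 4-byte char #4 = F2 AF B8 99.
Offset 14: leading byte 0xF0 = 11110000 → 4-byte char #5 = F0 9F 8F AE.
Leading byte 0xF0 = 11110000 matches 11110xxx → 4-byte sequence.
Byte 1: 0xF0 = 11110000, payload 000 (3 bits).
Byte 2: 0x9F = 10011111 (10xxxxxx ✓), payload 011111.
Byte 3: 0x8F = 10001111 (10xxxxxx ✓), payload 001111.
Byte 4: 0xAE = 10101110 (10xxxxxx ✓), payload 101110.
Concatenate: 000011111001111101110 = 0x1F3EE (21 bits → U+1F3EE).

U+1F3EE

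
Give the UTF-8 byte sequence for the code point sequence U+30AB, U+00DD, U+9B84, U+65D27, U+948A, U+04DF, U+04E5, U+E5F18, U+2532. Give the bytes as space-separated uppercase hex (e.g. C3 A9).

E3 82 AB C3 9D E9 AE 84 F1 A5 B4 A7 E9 92 8A D3 9F D3 A5 F3 A5 BC 98 E2 94 B2

U+30AB: 3-byte form → E3 82 AB.
U+00DD: 2-byte form → C3 9D.
U+9B84: 3-byte form → E9 AE 84.
U+65D27: 4-byte form → F1 A5 B4 A7.
U+948A: 3-byte form → E9 92 8A.
U+04DF: 2-byte form → D3 9F.
U+04E5: 2-byte form → D3 A5.
U+E5F18: 4-byte form → F3 A5 BC 98.
U+2532: 3-byte form → E2 94 B2.
Concatenated (26 bytes): E3 82 AB C3 9D E9 AE 84 F1 A5 B4 A7 E9 92 8A D3 9F D3 A5 F3 A5 BC 98 E2 94 B2.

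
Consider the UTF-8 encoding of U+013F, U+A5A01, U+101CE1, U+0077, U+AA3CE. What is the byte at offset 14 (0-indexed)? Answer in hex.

0x8E

U+013F → 2-byte form C4 BF at offsets 0–1.
U+A5A01 → 4-byte form F2 A5 A8 81 at offsets 2–5.
U+101CE1 → 4-byte form F4 81 B3 A1 at offsets 6–9.
U+0077 → 1-byte form 77 at offsets 10–10.
U+AA3CE → 4-byte form F2 AA 8F 8E at offsets 11–14.
Offset 14 falls in char 5's range; it's byte 4 of F2 AA 8F 8E = 0x8E.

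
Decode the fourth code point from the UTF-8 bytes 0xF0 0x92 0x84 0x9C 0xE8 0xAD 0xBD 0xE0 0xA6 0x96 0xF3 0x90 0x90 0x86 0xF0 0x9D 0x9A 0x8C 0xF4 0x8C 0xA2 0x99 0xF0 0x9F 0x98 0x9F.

Offset 0: leading byte 0xF0 = 11110000 → 4-byte char #1 = F0 92 84 9C.
Offset 4: leading byte 0xE8 = 11101000 → 3-byte char #2 = E8 AD BD.
Offset 7: leading byte 0xE0 = 11100000 → 3-byte char #3 = E0 A6 96.
Offset 10: leading byte 0xF3 = 11110011 → 4-byte char #4 = F3 90 90 86.
Leading byte 0xF3 = 11110011 matches 11110xxx → 4-byte sequence.
Byte 1: 0xF3 = 11110011, payload 011 (3 bits).
Byte 2: 0x90 = 10010000 (10xxxxxx ✓), payload 010000.
Byte 3: 0x90 = 10010000 (10xxxxxx ✓), payload 010000.
Byte 4: 0x86 = 10000110 (10xxxxxx ✓), payload 000110.
Concatenate: 011010000010000000110 = 0xD0406 (21 bits → U+D0406).

U+D0406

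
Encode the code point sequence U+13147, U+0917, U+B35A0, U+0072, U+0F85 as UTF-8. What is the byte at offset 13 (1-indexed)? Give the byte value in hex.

1-indexed offset 13 is 0-indexed offset 12.
U+13147 → 4-byte form F0 93 85 87 at offsets 0–3.
U+0917 → 3-byte form E0 A4 97 at offsets 4–6.
U+B35A0 → 4-byte form F2 B3 96 A0 at offsets 7–10.
U+0072 → 1-byte form 72 at offsets 11–11.
U+0F85 → 3-byte form E0 BE 85 at offsets 12–14.
Offset 12 falls in char 5's range; it's byte 1 of E0 BE 85 = 0xE0.

0xE0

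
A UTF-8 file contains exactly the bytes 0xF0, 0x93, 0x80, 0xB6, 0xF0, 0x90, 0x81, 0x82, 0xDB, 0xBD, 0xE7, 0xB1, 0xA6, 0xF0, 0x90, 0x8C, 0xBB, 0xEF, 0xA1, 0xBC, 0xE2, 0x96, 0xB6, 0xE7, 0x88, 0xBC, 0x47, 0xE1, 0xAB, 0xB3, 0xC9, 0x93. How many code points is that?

Byte at offset 0: 0xF0 = 11110000 → 4-byte char (#1). Advance 4.
Byte at offset 4: 0xF0 = 11110000 → 4-byte char (#2). Advance 4.
Byte at offset 8: 0xDB = 11011011 → 2-byte char (#3). Advance 2.
Byte at offset 10: 0xE7 = 11100111 → 3-byte char (#4). Advance 3.
Byte at offset 13: 0xF0 = 11110000 → 4-byte char (#5). Advance 4.
Byte at offset 17: 0xEF = 11101111 → 3-byte char (#6). Advance 3.
Byte at offset 20: 0xE2 = 11100010 → 3-byte char (#7). Advance 3.
Byte at offset 23: 0xE7 = 11100111 → 3-byte char (#8). Advance 3.
Byte at offset 26: 0x47 = 01000111 → 1-byte char (#9). Advance 1.
Byte at offset 27: 0xE1 = 11100001 → 3-byte char (#10). Advance 3.
Byte at offset 30: 0xC9 = 11001001 → 2-byte char (#11). Advance 2.
Reached end at offset 32 after 11 code points.

11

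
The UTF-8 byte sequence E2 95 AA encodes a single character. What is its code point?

U+256A

Leading byte 0xE2 = 11100010 matches 1110xxxx → 3-byte sequence.
Byte 1: 0xE2 = 11100010, payload 0010 (4 bits).
Byte 2: 0x95 = 10010101 (10xxxxxx ✓), payload 010101.
Byte 3: 0xAA = 10101010 (10xxxxxx ✓), payload 101010.
Concatenate: 0010010101101010 = 0x256A (16 bits → U+256A).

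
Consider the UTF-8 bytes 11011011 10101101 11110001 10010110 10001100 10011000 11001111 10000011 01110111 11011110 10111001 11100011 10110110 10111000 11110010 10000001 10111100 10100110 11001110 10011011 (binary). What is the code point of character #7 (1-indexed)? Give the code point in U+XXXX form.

Offset 0: leading byte 0xDB = 11011011 → 2-byte char #1 = DB AD.
Offset 2: leading byte 0xF1 = 11110001 → 4-byte char #2 = F1 96 8C 98.
Offset 6: leading byte 0xCF = 11001111 → 2-byte char #3 = CF 83.
Offset 8: leading byte 0x77 = 01110111 → 1-byte char #4 = 77.
Offset 9: leading byte 0xDE = 11011110 → 2-byte char #5 = DE B9.
Offset 11: leading byte 0xE3 = 11100011 → 3-byte char #6 = E3 B6 B8.
Offset 14: leading byte 0xF2 = 11110010 → 4-byte char #7 = F2 81 BC A6.
Leading byte 0xF2 = 11110010 matches 11110xxx → 4-byte sequence.
Byte 1: 0xF2 = 11110010, payload 010 (3 bits).
Byte 2: 0x81 = 10000001 (10xxxxxx ✓), payload 000001.
Byte 3: 0xBC = 10111100 (10xxxxxx ✓), payload 111100.
Byte 4: 0xA6 = 10100110 (10xxxxxx ✓), payload 100110.
Concatenate: 010000001111100100110 = 0x81F26 (21 bits → U+81F26).

U+81F26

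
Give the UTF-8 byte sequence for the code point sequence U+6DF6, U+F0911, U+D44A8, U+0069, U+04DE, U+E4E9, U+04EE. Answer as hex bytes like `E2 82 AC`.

E6 B7 B6 F3 B0 A4 91 F3 94 92 A8 69 D3 9E EE 93 A9 D3 AE

U+6DF6: 3-byte form → E6 B7 B6.
U+F0911: 4-byte form → F3 B0 A4 91.
U+D44A8: 4-byte form → F3 94 92 A8.
U+0069: 1-byte form → 69.
U+04DE: 2-byte form → D3 9E.
U+E4E9: 3-byte form → EE 93 A9.
U+04EE: 2-byte form → D3 AE.
Concatenated (19 bytes): E6 B7 B6 F3 B0 A4 91 F3 94 92 A8 69 D3 9E EE 93 A9 D3 AE.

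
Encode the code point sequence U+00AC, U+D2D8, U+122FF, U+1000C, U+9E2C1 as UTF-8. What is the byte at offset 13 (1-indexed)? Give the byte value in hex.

0x8C

1-indexed offset 13 is 0-indexed offset 12.
U+00AC → 2-byte form C2 AC at offsets 0–1.
U+D2D8 → 3-byte form ED 8B 98 at offsets 2–4.
U+122FF → 4-byte form F0 92 8B BF at offsets 5–8.
U+1000C → 4-byte form F0 90 80 8C at offsets 9–12.
Offset 12 falls in char 4's range; it's byte 4 of F0 90 80 8C = 0x8C.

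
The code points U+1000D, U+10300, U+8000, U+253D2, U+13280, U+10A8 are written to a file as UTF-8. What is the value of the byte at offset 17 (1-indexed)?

0x93

1-indexed offset 17 is 0-indexed offset 16.
U+1000D → 4-byte form F0 90 80 8D at offsets 0–3.
U+10300 → 4-byte form F0 90 8C 80 at offsets 4–7.
U+8000 → 3-byte form E8 80 80 at offsets 8–10.
U+253D2 → 4-byte form F0 A5 8F 92 at offsets 11–14.
U+13280 → 4-byte form F0 93 8A 80 at offsets 15–18.
Offset 16 falls in char 5's range; it's byte 2 of F0 93 8A 80 = 0x93.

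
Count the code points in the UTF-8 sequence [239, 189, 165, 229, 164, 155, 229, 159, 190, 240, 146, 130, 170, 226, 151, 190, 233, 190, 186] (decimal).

Byte at offset 0: 0xEF = 11101111 → 3-byte char (#1). Advance 3.
Byte at offset 3: 0xE5 = 11100101 → 3-byte char (#2). Advance 3.
Byte at offset 6: 0xE5 = 11100101 → 3-byte char (#3). Advance 3.
Byte at offset 9: 0xF0 = 11110000 → 4-byte char (#4). Advance 4.
Byte at offset 13: 0xE2 = 11100010 → 3-byte char (#5). Advance 3.
Byte at offset 16: 0xE9 = 11101001 → 3-byte char (#6). Advance 3.
Reached end at offset 19 after 6 code points.

6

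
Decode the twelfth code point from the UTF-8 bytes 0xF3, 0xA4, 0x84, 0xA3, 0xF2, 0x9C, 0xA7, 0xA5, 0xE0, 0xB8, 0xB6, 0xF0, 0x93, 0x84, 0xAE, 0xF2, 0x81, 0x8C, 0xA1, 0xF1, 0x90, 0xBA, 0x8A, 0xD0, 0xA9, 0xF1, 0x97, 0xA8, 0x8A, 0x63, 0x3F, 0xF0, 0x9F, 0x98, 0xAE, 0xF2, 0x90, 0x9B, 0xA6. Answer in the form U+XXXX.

U+906E6

Offset 0: leading byte 0xF3 = 11110011 → 4-byte char #1 = F3 A4 84 A3.
Offset 4: leading byte 0xF2 = 11110010 → 4-byte char #2 = F2 9C A7 A5.
Offset 8: leading byte 0xE0 = 11100000 → 3-byte char #3 = E0 B8 B6.
Offset 11: leading byte 0xF0 = 11110000 → 4-byte char #4 = F0 93 84 AE.
Offset 15: leading byte 0xF2 = 11110010 → 4-byte char #5 = F2 81 8C A1.
Offset 19: leading byte 0xF1 = 11110001 → 4-byte char #6 = F1 90 BA 8A.
Offset 23: leading byte 0xD0 = 11010000 → 2-byte char #7 = D0 A9.
Offset 25: leading byte 0xF1 = 11110001 → 4-byte char #8 = F1 97 A8 8A.
Offset 29: leading byte 0x63 = 01100011 → 1-byte char #9 = 63.
Offset 30: leading byte 0x3F = 00111111 → 1-byte char #10 = 3F.
Offset 31: leading byte 0xF0 = 11110000 → 4-byte char #11 = F0 9F 98 AE.
Offset 35: leading byte 0xF2 = 11110010 → 4-byte char #12 = F2 90 9B A6.
Leading byte 0xF2 = 11110010 matches 11110xxx → 4-byte sequence.
Byte 1: 0xF2 = 11110010, payload 010 (3 bits).
Byte 2: 0x90 = 10010000 (10xxxxxx ✓), payload 010000.
Byte 3: 0x9B = 10011011 (10xxxxxx ✓), payload 011011.
Byte 4: 0xA6 = 10100110 (10xxxxxx ✓), payload 100110.
Concatenate: 010010000011011100110 = 0x906E6 (21 bits → U+906E6).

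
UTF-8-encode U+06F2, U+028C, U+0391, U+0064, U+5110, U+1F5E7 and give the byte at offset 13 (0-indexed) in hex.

U+06F2 → 2-byte form DB B2 at offsets 0–1.
U+028C → 2-byte form CA 8C at offsets 2–3.
U+0391 → 2-byte form CE 91 at offsets 4–5.
U+0064 → 1-byte form 64 at offsets 6–6.
U+5110 → 3-byte form E5 84 90 at offsets 7–9.
U+1F5E7 → 4-byte form F0 9F 97 A7 at offsets 10–13.
Offset 13 falls in char 6's range; it's byte 4 of F0 9F 97 A7 = 0xA7.

0xA7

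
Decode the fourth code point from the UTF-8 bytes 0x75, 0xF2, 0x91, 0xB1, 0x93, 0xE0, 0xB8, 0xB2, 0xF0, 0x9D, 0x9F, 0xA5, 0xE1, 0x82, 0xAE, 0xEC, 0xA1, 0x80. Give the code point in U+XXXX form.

U+1D7E5

Offset 0: leading byte 0x75 = 01110101 → 1-byte char #1 = 75.
Offset 1: leading byte 0xF2 = 11110010 → 4-byte char #2 = F2 91 B1 93.
Offset 5: leading byte 0xE0 = 11100000 → 3-byte char #3 = E0 B8 B2.
Offset 8: leading byte 0xF0 = 11110000 → 4-byte char #4 = F0 9D 9F A5.
Leading byte 0xF0 = 11110000 matches 11110xxx → 4-byte sequence.
Byte 1: 0xF0 = 11110000, payload 000 (3 bits).
Byte 2: 0x9D = 10011101 (10xxxxxx ✓), payload 011101.
Byte 3: 0x9F = 10011111 (10xxxxxx ✓), payload 011111.
Byte 4: 0xA5 = 10100101 (10xxxxxx ✓), payload 100101.
Concatenate: 000011101011111100101 = 0x1D7E5 (21 bits → U+1D7E5).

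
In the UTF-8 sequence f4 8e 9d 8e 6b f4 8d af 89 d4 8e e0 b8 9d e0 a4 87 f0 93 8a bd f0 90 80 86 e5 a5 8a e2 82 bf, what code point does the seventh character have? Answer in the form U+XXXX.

Offset 0: leading byte 0xF4 = 11110100 → 4-byte char #1 = F4 8E 9D 8E.
Offset 4: leading byte 0x6B = 01101011 → 1-byte char #2 = 6B.
Offset 5: leading byte 0xF4 = 11110100 → 4-byte char #3 = F4 8D AF 89.
Offset 9: leading byte 0xD4 = 11010100 → 2-byte char #4 = D4 8E.
Offset 11: leading byte 0xE0 = 11100000 → 3-byte char #5 = E0 B8 9D.
Offset 14: leading byte 0xE0 = 11100000 → 3-byte char #6 = E0 A4 87.
Offset 17: leading byte 0xF0 = 11110000 → 4-byte char #7 = F0 93 8A BD.
Leading byte 0xF0 = 11110000 matches 11110xxx → 4-byte sequence.
Byte 1: 0xF0 = 11110000, payload 000 (3 bits).
Byte 2: 0x93 = 10010011 (10xxxxxx ✓), payload 010011.
Byte 3: 0x8A = 10001010 (10xxxxxx ✓), payload 001010.
Byte 4: 0xBD = 10111101 (10xxxxxx ✓), payload 111101.
Concatenate: 000010011001010111101 = 0x132BD (21 bits → U+132BD).

U+132BD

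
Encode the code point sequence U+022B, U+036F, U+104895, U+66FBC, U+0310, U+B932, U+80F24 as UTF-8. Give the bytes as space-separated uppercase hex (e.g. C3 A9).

U+022B: 2-byte form → C8 AB.
U+036F: 2-byte form → CD AF.
U+104895: 4-byte form → F4 84 A2 95.
U+66FBC: 4-byte form → F1 A6 BE BC.
U+0310: 2-byte form → CC 90.
U+B932: 3-byte form → EB A4 B2.
U+80F24: 4-byte form → F2 80 BC A4.
Concatenated (21 bytes): C8 AB CD AF F4 84 A2 95 F1 A6 BE BC CC 90 EB A4 B2 F2 80 BC A4.

C8 AB CD AF F4 84 A2 95 F1 A6 BE BC CC 90 EB A4 B2 F2 80 BC A4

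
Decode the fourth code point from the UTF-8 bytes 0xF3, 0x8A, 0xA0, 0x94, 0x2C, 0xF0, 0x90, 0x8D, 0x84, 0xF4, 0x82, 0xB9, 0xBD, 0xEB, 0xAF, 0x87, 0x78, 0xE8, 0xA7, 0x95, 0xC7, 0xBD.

Offset 0: leading byte 0xF3 = 11110011 → 4-byte char #1 = F3 8A A0 94.
Offset 4: leading byte 0x2C = 00101100 → 1-byte char #2 = 2C.
Offset 5: leading byte 0xF0 = 11110000 → 4-byte char #3 = F0 90 8D 84.
Offset 9: leading byte 0xF4 = 11110100 → 4-byte char #4 = F4 82 B9 BD.
Leading byte 0xF4 = 11110100 matches 11110xxx → 4-byte sequence.
Byte 1: 0xF4 = 11110100, payload 100 (3 bits).
Byte 2: 0x82 = 10000010 (10xxxxxx ✓), payload 000010.
Byte 3: 0xB9 = 10111001 (10xxxxxx ✓), payload 111001.
Byte 4: 0xBD = 10111101 (10xxxxxx ✓), payload 111101.
Concatenate: 100000010111001111101 = 0x102E7D (21 bits → U+102E7D).

U+102E7D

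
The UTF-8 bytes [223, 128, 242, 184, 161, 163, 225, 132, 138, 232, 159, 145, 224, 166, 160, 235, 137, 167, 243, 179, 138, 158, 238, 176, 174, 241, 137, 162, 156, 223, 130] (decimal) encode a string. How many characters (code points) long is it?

Byte at offset 0: 0xDF = 11011111 → 2-byte char (#1). Advance 2.
Byte at offset 2: 0xF2 = 11110010 → 4-byte char (#2). Advance 4.
Byte at offset 6: 0xE1 = 11100001 → 3-byte char (#3). Advance 3.
Byte at offset 9: 0xE8 = 11101000 → 3-byte char (#4). Advance 3.
Byte at offset 12: 0xE0 = 11100000 → 3-byte char (#5). Advance 3.
Byte at offset 15: 0xEB = 11101011 → 3-byte char (#6). Advance 3.
Byte at offset 18: 0xF3 = 11110011 → 4-byte char (#7). Advance 4.
Byte at offset 22: 0xEE = 11101110 → 3-byte char (#8). Advance 3.
Byte at offset 25: 0xF1 = 11110001 → 4-byte char (#9). Advance 4.
Byte at offset 29: 0xDF = 11011111 → 2-byte char (#10). Advance 2.
Reached end at offset 31 after 10 code points.

10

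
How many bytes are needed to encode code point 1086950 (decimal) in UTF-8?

4

U+1095E6 = 0x1095E6. UTF-8 uses 1 byte below 0x80, 2 below 0x800, 3 below 0x10000, 4 up to 0x10FFFF. 0x1095E6 is in U+10000–U+10FFFF → 4 bytes.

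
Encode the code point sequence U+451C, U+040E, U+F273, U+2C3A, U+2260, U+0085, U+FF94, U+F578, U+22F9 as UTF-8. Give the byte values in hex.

E4 94 9C D0 8E EF 89 B3 E2 B0 BA E2 89 A0 C2 85 EF BE 94 EF 95 B8 E2 8B B9

U+451C: 3-byte form → E4 94 9C.
U+040E: 2-byte form → D0 8E.
U+F273: 3-byte form → EF 89 B3.
U+2C3A: 3-byte form → E2 B0 BA.
U+2260: 3-byte form → E2 89 A0.
U+0085: 2-byte form → C2 85.
U+FF94: 3-byte form → EF BE 94.
U+F578: 3-byte form → EF 95 B8.
U+22F9: 3-byte form → E2 8B B9.
Concatenated (25 bytes): E4 94 9C D0 8E EF 89 B3 E2 B0 BA E2 89 A0 C2 85 EF BE 94 EF 95 B8 E2 8B B9.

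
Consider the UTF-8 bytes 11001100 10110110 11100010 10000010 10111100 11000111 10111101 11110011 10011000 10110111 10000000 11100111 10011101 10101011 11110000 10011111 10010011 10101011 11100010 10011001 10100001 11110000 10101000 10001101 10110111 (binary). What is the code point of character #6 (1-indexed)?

Offset 0: leading byte 0xCC = 11001100 → 2-byte char #1 = CC B6.
Offset 2: leading byte 0xE2 = 11100010 → 3-byte char #2 = E2 82 BC.
Offset 5: leading byte 0xC7 = 11000111 → 2-byte char #3 = C7 BD.
Offset 7: leading byte 0xF3 = 11110011 → 4-byte char #4 = F3 98 B7 80.
Offset 11: leading byte 0xE7 = 11100111 → 3-byte char #5 = E7 9D AB.
Offset 14: leading byte 0xF0 = 11110000 → 4-byte char #6 = F0 9F 93 AB.
Leading byte 0xF0 = 11110000 matches 11110xxx → 4-byte sequence.
Byte 1: 0xF0 = 11110000, payload 000 (3 bits).
Byte 2: 0x9F = 10011111 (10xxxxxx ✓), payload 011111.
Byte 3: 0x93 = 10010011 (10xxxxxx ✓), payload 010011.
Byte 4: 0xAB = 10101011 (10xxxxxx ✓), payload 101011.
Concatenate: 000011111010011101011 = 0x1F4EB (21 bits → U+1F4EB).

U+1F4EB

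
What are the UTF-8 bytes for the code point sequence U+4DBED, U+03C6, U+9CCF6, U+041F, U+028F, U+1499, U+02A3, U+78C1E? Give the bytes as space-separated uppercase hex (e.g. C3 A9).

U+4DBED: 4-byte form → F1 8D AF AD.
U+03C6: 2-byte form → CF 86.
U+9CCF6: 4-byte form → F2 9C B3 B6.
U+041F: 2-byte form → D0 9F.
U+028F: 2-byte form → CA 8F.
U+1499: 3-byte form → E1 92 99.
U+02A3: 2-byte form → CA A3.
U+78C1E: 4-byte form → F1 B8 B0 9E.
Concatenated (23 bytes): F1 8D AF AD CF 86 F2 9C B3 B6 D0 9F CA 8F E1 92 99 CA A3 F1 B8 B0 9E.

F1 8D AF AD CF 86 F2 9C B3 B6 D0 9F CA 8F E1 92 99 CA A3 F1 B8 B0 9E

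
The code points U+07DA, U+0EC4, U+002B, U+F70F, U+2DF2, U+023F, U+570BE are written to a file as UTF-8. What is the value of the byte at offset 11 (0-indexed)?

U+07DA → 2-byte form DF 9A at offsets 0–1.
U+0EC4 → 3-byte form E0 BB 84 at offsets 2–4.
U+002B → 1-byte form 2B at offsets 5–5.
U+F70F → 3-byte form EF 9C 8F at offsets 6–8.
U+2DF2 → 3-byte form E2 B7 B2 at offsets 9–11.
Offset 11 falls in char 5's range; it's byte 3 of E2 B7 B2 = 0xB2.

0xB2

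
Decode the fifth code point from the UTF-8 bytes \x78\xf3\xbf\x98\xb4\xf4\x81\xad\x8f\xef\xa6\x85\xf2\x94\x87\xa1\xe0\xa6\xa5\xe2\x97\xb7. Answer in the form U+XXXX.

Offset 0: leading byte 0x78 = 01111000 → 1-byte char #1 = 78.
Offset 1: leading byte 0xF3 = 11110011 → 4-byte char #2 = F3 BF 98 B4.
Offset 5: leading byte 0xF4 = 11110100 → 4-byte char #3 = F4 81 AD 8F.
Offset 9: leading byte 0xEF = 11101111 → 3-byte char #4 = EF A6 85.
Offset 12: leading byte 0xF2 = 11110010 → 4-byte char #5 = F2 94 87 A1.
Leading byte 0xF2 = 11110010 matches 11110xxx → 4-byte sequence.
Byte 1: 0xF2 = 11110010, payload 010 (3 bits).
Byte 2: 0x94 = 10010100 (10xxxxxx ✓), payload 010100.
Byte 3: 0x87 = 10000111 (10xxxxxx ✓), payload 000111.
Byte 4: 0xA1 = 10100001 (10xxxxxx ✓), payload 100001.
Concatenate: 010010100000111100001 = 0x941E1 (21 bits → U+941E1).

U+941E1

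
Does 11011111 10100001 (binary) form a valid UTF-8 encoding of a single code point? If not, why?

valid

Leading byte 0xDF = 11011111 → 2-byte form.
Continuation bytes 0xA1=10100001 all match 10xxxxxx.
Decoded value 0x7E1 is ≥ 0x80 (shortest form) and not a surrogate.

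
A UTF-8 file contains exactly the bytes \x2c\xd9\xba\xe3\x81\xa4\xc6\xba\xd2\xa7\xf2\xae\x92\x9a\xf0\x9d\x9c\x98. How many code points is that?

Byte at offset 0: 0x2C = 00101100 → 1-byte char (#1). Advance 1.
Byte at offset 1: 0xD9 = 11011001 → 2-byte char (#2). Advance 2.
Byte at offset 3: 0xE3 = 11100011 → 3-byte char (#3). Advance 3.
Byte at offset 6: 0xC6 = 11000110 → 2-byte char (#4). Advance 2.
Byte at offset 8: 0xD2 = 11010010 → 2-byte char (#5). Advance 2.
Byte at offset 10: 0xF2 = 11110010 → 4-byte char (#6). Advance 4.
Byte at offset 14: 0xF0 = 11110000 → 4-byte char (#7). Advance 4.
Reached end at offset 18 after 7 code points.

7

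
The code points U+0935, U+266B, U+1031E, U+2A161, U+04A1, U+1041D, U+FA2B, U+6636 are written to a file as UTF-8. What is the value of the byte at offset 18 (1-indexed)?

0x90

1-indexed offset 18 is 0-indexed offset 17.
U+0935 → 3-byte form E0 A4 B5 at offsets 0–2.
U+266B → 3-byte form E2 99 AB at offsets 3–5.
U+1031E → 4-byte form F0 90 8C 9E at offsets 6–9.
U+2A161 → 4-byte form F0 AA 85 A1 at offsets 10–13.
U+04A1 → 2-byte form D2 A1 at offsets 14–15.
U+1041D → 4-byte form F0 90 90 9D at offsets 16–19.
Offset 17 falls in char 6's range; it's byte 2 of F0 90 90 9D = 0x90.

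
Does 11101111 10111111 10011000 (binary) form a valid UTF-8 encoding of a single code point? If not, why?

Leading byte 0xEF = 11101111 → 3-byte form.
Continuation bytes 0xBF=10111111, 0x98=10011000 all match 10xxxxxx.
Decoded value 0xFFD8 is ≥ 0x800 (shortest form) and not a surrogate.

valid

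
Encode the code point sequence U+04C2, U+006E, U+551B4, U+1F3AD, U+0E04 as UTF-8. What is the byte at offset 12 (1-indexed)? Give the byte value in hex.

1-indexed offset 12 is 0-indexed offset 11.
U+04C2 → 2-byte form D3 82 at offsets 0–1.
U+006E → 1-byte form 6E at offsets 2–2.
U+551B4 → 4-byte form F1 95 86 B4 at offsets 3–6.
U+1F3AD → 4-byte form F0 9F 8E AD at offsets 7–10.
U+0E04 → 3-byte form E0 B8 84 at offsets 11–13.
Offset 11 falls in char 5's range; it's byte 1 of E0 B8 84 = 0xE0.

0xE0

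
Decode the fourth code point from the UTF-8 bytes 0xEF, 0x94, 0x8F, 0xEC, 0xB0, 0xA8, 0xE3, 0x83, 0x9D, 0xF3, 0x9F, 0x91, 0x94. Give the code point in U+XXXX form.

Offset 0: leading byte 0xEF = 11101111 → 3-byte char #1 = EF 94 8F.
Offset 3: leading byte 0xEC = 11101100 → 3-byte char #2 = EC B0 A8.
Offset 6: leading byte 0xE3 = 11100011 → 3-byte char #3 = E3 83 9D.
Offset 9: leading byte 0xF3 = 11110011 → 4-byte char #4 = F3 9F 91 94.
Leading byte 0xF3 = 11110011 matches 11110xxx → 4-byte sequence.
Byte 1: 0xF3 = 11110011, payload 011 (3 bits).
Byte 2: 0x9F = 10011111 (10xxxxxx ✓), payload 011111.
Byte 3: 0x91 = 10010001 (10xxxxxx ✓), payload 010001.
Byte 4: 0x94 = 10010100 (10xxxxxx ✓), payload 010100.
Concatenate: 011011111010001010100 = 0xDF454 (21 bits → U+DF454).

U+DF454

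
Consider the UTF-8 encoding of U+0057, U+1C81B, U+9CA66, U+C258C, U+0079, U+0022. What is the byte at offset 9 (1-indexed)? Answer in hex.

0xA6

1-indexed offset 9 is 0-indexed offset 8.
U+0057 → 1-byte form 57 at offsets 0–0.
U+1C81B → 4-byte form F0 9C A0 9B at offsets 1–4.
U+9CA66 → 4-byte form F2 9C A9 A6 at offsets 5–8.
Offset 8 falls in char 3's range; it's byte 4 of F2 9C A9 A6 = 0xA6.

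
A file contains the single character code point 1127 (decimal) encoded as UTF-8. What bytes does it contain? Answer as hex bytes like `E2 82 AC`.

D1 A7

U+0467 = 0x467 = 1127 decimal. In range U+0080–U+07FF → 2-byte form: 110xxxxx 10xxxxxx.
Binary (11 bits): 10001100111.
Split 5+6: 10001 | 100111.
Byte 1: 11010001 = 0xD1.
Byte 2: 10100111 = 0xA7.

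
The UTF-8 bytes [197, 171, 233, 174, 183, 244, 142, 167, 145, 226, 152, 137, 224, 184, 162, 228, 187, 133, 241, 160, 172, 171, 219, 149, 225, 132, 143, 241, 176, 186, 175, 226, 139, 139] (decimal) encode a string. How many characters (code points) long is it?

11

Byte at offset 0: 0xC5 = 11000101 → 2-byte char (#1). Advance 2.
Byte at offset 2: 0xE9 = 11101001 → 3-byte char (#2). Advance 3.
Byte at offset 5: 0xF4 = 11110100 → 4-byte char (#3). Advance 4.
Byte at offset 9: 0xE2 = 11100010 → 3-byte char (#4). Advance 3.
Byte at offset 12: 0xE0 = 11100000 → 3-byte char (#5). Advance 3.
Byte at offset 15: 0xE4 = 11100100 → 3-byte char (#6). Advance 3.
Byte at offset 18: 0xF1 = 11110001 → 4-byte char (#7). Advance 4.
Byte at offset 22: 0xDB = 11011011 → 2-byte char (#8). Advance 2.
Byte at offset 24: 0xE1 = 11100001 → 3-byte char (#9). Advance 3.
Byte at offset 27: 0xF1 = 11110001 → 4-byte char (#10). Advance 4.
Byte at offset 31: 0xE2 = 11100010 → 3-byte char (#11). Advance 3.
Reached end at offset 34 after 11 code points.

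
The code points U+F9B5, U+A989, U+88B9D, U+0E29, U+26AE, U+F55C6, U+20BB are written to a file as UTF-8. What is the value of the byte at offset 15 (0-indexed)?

0xAE

U+F9B5 → 3-byte form EF A6 B5 at offsets 0–2.
U+A989 → 3-byte form EA A6 89 at offsets 3–5.
U+88B9D → 4-byte form F2 88 AE 9D at offsets 6–9.
U+0E29 → 3-byte form E0 B8 A9 at offsets 10–12.
U+26AE → 3-byte form E2 9A AE at offsets 13–15.
Offset 15 falls in char 5's range; it's byte 3 of E2 9A AE = 0xAE.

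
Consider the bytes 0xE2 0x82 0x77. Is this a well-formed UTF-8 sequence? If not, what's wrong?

invalid (non-continuation byte where continuation expected)

Leading byte 0xE2 = 11100010 → 3-byte form.
Byte 3 is 0x77 = 01110111, which is not 10xxxxxx — expected a continuation byte.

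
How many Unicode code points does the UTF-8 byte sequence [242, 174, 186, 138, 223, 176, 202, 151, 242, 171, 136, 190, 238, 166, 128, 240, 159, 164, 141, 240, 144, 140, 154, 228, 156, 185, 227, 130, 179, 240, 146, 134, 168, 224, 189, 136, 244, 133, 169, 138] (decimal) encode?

Byte at offset 0: 0xF2 = 11110010 → 4-byte char (#1). Advance 4.
Byte at offset 4: 0xDF = 11011111 → 2-byte char (#2). Advance 2.
Byte at offset 6: 0xCA = 11001010 → 2-byte char (#3). Advance 2.
Byte at offset 8: 0xF2 = 11110010 → 4-byte char (#4). Advance 4.
Byte at offset 12: 0xEE = 11101110 → 3-byte char (#5). Advance 3.
Byte at offset 15: 0xF0 = 11110000 → 4-byte char (#6). Advance 4.
Byte at offset 19: 0xF0 = 11110000 → 4-byte char (#7). Advance 4.
Byte at offset 23: 0xE4 = 11100100 → 3-byte char (#8). Advance 3.
Byte at offset 26: 0xE3 = 11100011 → 3-byte char (#9). Advance 3.
Byte at offset 29: 0xF0 = 11110000 → 4-byte char (#10). Advance 4.
Byte at offset 33: 0xE0 = 11100000 → 3-byte char (#11). Advance 3.
Byte at offset 36: 0xF4 = 11110100 → 4-byte char (#12). Advance 4.
Reached end at offset 40 after 12 code points.

12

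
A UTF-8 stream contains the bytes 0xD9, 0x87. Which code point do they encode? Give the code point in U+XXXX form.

Leading byte 0xD9 = 11011001 matches 110xxxxx → 2-byte sequence.
Byte 1: 0xD9 = 11011001, payload 11001 (5 bits).
Byte 2: 0x87 = 10000111 (10xxxxxx ✓), payload 000111.
Concatenate: 11001000111 = 0x647 (11 bits → U+0647).

U+0647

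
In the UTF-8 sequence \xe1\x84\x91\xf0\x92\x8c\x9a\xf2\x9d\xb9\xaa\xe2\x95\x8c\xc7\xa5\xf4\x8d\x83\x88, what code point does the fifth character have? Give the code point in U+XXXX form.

Offset 0: leading byte 0xE1 = 11100001 → 3-byte char #1 = E1 84 91.
Offset 3: leading byte 0xF0 = 11110000 → 4-byte char #2 = F0 92 8C 9A.
Offset 7: leading byte 0xF2 = 11110010 → 4-byte char #3 = F2 9D B9 AA.
Offset 11: leading byte 0xE2 = 11100010 → 3-byte char #4 = E2 95 8C.
Offset 14: leading byte 0xC7 = 11000111 → 2-byte char #5 = C7 A5.
Leading byte 0xC7 = 11000111 matches 110xxxxx → 2-byte sequence.
Byte 1: 0xC7 = 11000111, payload 00111 (5 bits).
Byte 2: 0xA5 = 10100101 (10xxxxxx ✓), payload 100101.
Concatenate: 00111100101 = 0x1E5 (11 bits → U+01E5).

U+01E5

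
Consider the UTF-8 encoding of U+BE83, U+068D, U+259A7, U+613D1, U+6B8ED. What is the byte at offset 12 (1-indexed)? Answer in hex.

1-indexed offset 12 is 0-indexed offset 11.
U+BE83 → 3-byte form EB BA 83 at offsets 0–2.
U+068D → 2-byte form DA 8D at offsets 3–4.
U+259A7 → 4-byte form F0 A5 A6 A7 at offsets 5–8.
U+613D1 → 4-byte form F1 A1 8F 91 at offsets 9–12.
Offset 11 falls in char 4's range; it's byte 3 of F1 A1 8F 91 = 0x8F.

0x8F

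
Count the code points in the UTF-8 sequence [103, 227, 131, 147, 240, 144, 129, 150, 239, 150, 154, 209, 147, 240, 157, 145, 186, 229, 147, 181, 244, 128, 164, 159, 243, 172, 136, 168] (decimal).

Byte at offset 0: 0x67 = 01100111 → 1-byte char (#1). Advance 1.
Byte at offset 1: 0xE3 = 11100011 → 3-byte char (#2). Advance 3.
Byte at offset 4: 0xF0 = 11110000 → 4-byte char (#3). Advance 4.
Byte at offset 8: 0xEF = 11101111 → 3-byte char (#4). Advance 3.
Byte at offset 11: 0xD1 = 11010001 → 2-byte char (#5). Advance 2.
Byte at offset 13: 0xF0 = 11110000 → 4-byte char (#6). Advance 4.
Byte at offset 17: 0xE5 = 11100101 → 3-byte char (#7). Advance 3.
Byte at offset 20: 0xF4 = 11110100 → 4-byte char (#8). Advance 4.
Byte at offset 24: 0xF3 = 11110011 → 4-byte char (#9). Advance 4.
Reached end at offset 28 after 9 code points.

9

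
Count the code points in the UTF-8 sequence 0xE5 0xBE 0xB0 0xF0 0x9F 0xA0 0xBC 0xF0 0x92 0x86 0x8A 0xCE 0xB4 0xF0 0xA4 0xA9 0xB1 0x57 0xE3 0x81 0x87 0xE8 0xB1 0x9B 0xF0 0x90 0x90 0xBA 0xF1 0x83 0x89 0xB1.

Byte at offset 0: 0xE5 = 11100101 → 3-byte char (#1). Advance 3.
Byte at offset 3: 0xF0 = 11110000 → 4-byte char (#2). Advance 4.
Byte at offset 7: 0xF0 = 11110000 → 4-byte char (#3). Advance 4.
Byte at offset 11: 0xCE = 11001110 → 2-byte char (#4). Advance 2.
Byte at offset 13: 0xF0 = 11110000 → 4-byte char (#5). Advance 4.
Byte at offset 17: 0x57 = 01010111 → 1-byte char (#6). Advance 1.
Byte at offset 18: 0xE3 = 11100011 → 3-byte char (#7). Advance 3.
Byte at offset 21: 0xE8 = 11101000 → 3-byte char (#8). Advance 3.
Byte at offset 24: 0xF0 = 11110000 → 4-byte char (#9). Advance 4.
Byte at offset 28: 0xF1 = 11110001 → 4-byte char (#10). Advance 4.
Reached end at offset 32 after 10 code points.

10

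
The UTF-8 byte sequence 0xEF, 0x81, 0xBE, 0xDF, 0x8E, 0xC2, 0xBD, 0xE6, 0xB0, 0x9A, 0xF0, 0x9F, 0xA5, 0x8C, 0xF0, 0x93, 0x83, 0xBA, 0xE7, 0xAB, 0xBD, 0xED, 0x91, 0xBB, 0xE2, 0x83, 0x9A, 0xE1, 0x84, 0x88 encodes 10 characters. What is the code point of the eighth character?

Offset 0: leading byte 0xEF = 11101111 → 3-byte char #1 = EF 81 BE.
Offset 3: leading byte 0xDF = 11011111 → 2-byte char #2 = DF 8E.
Offset 5: leading byte 0xC2 = 11000010 → 2-byte char #3 = C2 BD.
Offset 7: leading byte 0xE6 = 11100110 → 3-byte char #4 = E6 B0 9A.
Offset 10: leading byte 0xF0 = 11110000 → 4-byte char #5 = F0 9F A5 8C.
Offset 14: leading byte 0xF0 = 11110000 → 4-byte char #6 = F0 93 83 BA.
Offset 18: leading byte 0xE7 = 11100111 → 3-byte char #7 = E7 AB BD.
Offset 21: leading byte 0xED = 11101101 → 3-byte char #8 = ED 91 BB.
Leading byte 0xED = 11101101 matches 1110xxxx → 3-byte sequence.
Byte 1: 0xED = 11101101, payload 1101 (4 bits).
Byte 2: 0x91 = 10010001 (10xxxxxx ✓), payload 010001.
Byte 3: 0xBB = 10111011 (10xxxxxx ✓), payload 111011.
Concatenate: 1101010001111011 = 0xD47B (16 bits → U+D47B).

U+D47B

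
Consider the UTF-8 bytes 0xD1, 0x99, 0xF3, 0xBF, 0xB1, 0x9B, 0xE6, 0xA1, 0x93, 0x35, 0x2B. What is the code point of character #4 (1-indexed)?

U+0035

Offset 0: leading byte 0xD1 = 11010001 → 2-byte char #1 = D1 99.
Offset 2: leading byte 0xF3 = 11110011 → 4-byte char #2 = F3 BF B1 9B.
Offset 6: leading byte 0xE6 = 11100110 → 3-byte char #3 = E6 A1 93.
Offset 9: leading byte 0x35 = 00110101 → 1-byte char #4 = 35.
Leading byte 0x35 = 00110101 matches 0xxxxxxx → 1-byte sequence.
Byte 1: 0x35 = 00110101, payload 0110101 (7 bits).
Concatenate: 0110101 = 0x35 (7 bits → U+0035).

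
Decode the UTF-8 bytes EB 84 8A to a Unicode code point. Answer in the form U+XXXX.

Leading byte 0xEB = 11101011 matches 1110xxxx → 3-byte sequence.
Byte 1: 0xEB = 11101011, payload 1011 (4 bits).
Byte 2: 0x84 = 10000100 (10xxxxxx ✓), payload 000100.
Byte 3: 0x8A = 10001010 (10xxxxxx ✓), payload 001010.
Concatenate: 1011000100001010 = 0xB10A (16 bits → U+B10A).

U+B10A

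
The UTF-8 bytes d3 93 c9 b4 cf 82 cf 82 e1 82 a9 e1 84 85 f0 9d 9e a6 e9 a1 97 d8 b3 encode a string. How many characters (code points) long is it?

9

Byte at offset 0: 0xD3 = 11010011 → 2-byte char (#1). Advance 2.
Byte at offset 2: 0xC9 = 11001001 → 2-byte char (#2). Advance 2.
Byte at offset 4: 0xCF = 11001111 → 2-byte char (#3). Advance 2.
Byte at offset 6: 0xCF = 11001111 → 2-byte char (#4). Advance 2.
Byte at offset 8: 0xE1 = 11100001 → 3-byte char (#5). Advance 3.
Byte at offset 11: 0xE1 = 11100001 → 3-byte char (#6). Advance 3.
Byte at offset 14: 0xF0 = 11110000 → 4-byte char (#7). Advance 4.
Byte at offset 18: 0xE9 = 11101001 → 3-byte char (#8). Advance 3.
Byte at offset 21: 0xD8 = 11011000 → 2-byte char (#9). Advance 2.
Reached end at offset 23 after 9 code points.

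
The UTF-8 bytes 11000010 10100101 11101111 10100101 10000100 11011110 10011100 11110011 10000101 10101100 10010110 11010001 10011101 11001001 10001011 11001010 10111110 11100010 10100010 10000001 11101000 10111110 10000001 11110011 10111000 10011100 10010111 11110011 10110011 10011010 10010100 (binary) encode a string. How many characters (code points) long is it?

Byte at offset 0: 0xC2 = 11000010 → 2-byte char (#1). Advance 2.
Byte at offset 2: 0xEF = 11101111 → 3-byte char (#2). Advance 3.
Byte at offset 5: 0xDE = 11011110 → 2-byte char (#3). Advance 2.
Byte at offset 7: 0xF3 = 11110011 → 4-byte char (#4). Advance 4.
Byte at offset 11: 0xD1 = 11010001 → 2-byte char (#5). Advance 2.
Byte at offset 13: 0xC9 = 11001001 → 2-byte char (#6). Advance 2.
Byte at offset 15: 0xCA = 11001010 → 2-byte char (#7). Advance 2.
Byte at offset 17: 0xE2 = 11100010 → 3-byte char (#8). Advance 3.
Byte at offset 20: 0xE8 = 11101000 → 3-byte char (#9). Advance 3.
Byte at offset 23: 0xF3 = 11110011 → 4-byte char (#10). Advance 4.
Byte at offset 27: 0xF3 = 11110011 → 4-byte char (#11). Advance 4.
Reached end at offset 31 after 11 code points.

11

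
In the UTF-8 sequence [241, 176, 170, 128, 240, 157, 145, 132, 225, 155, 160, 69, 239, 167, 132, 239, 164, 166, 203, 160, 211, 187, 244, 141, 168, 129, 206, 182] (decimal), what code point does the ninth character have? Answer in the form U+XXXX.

Offset 0: leading byte 0xF1 = 11110001 → 4-byte char #1 = F1 B0 AA 80.
Offset 4: leading byte 0xF0 = 11110000 → 4-byte char #2 = F0 9D 91 84.
Offset 8: leading byte 0xE1 = 11100001 → 3-byte char #3 = E1 9B A0.
Offset 11: leading byte 0x45 = 01000101 → 1-byte char #4 = 45.
Offset 12: leading byte 0xEF = 11101111 → 3-byte char #5 = EF A7 84.
Offset 15: leading byte 0xEF = 11101111 → 3-byte char #6 = EF A4 A6.
Offset 18: leading byte 0xCB = 11001011 → 2-byte char #7 = CB A0.
Offset 20: leading byte 0xD3 = 11010011 → 2-byte char #8 = D3 BB.
Offset 22: leading byte 0xF4 = 11110100 → 4-byte char #9 = F4 8D A8 81.
Leading byte 0xF4 = 11110100 matches 11110xxx → 4-byte sequence.
Byte 1: 0xF4 = 11110100, payload 100 (3 bits).
Byte 2: 0x8D = 10001101 (10xxxxxx ✓), payload 001101.
Byte 3: 0xA8 = 10101000 (10xxxxxx ✓), payload 101000.
Byte 4: 0x81 = 10000001 (10xxxxxx ✓), payload 000001.
Concatenate: 100001101101000000001 = 0x10DA01 (21 bits → U+10DA01).

U+10DA01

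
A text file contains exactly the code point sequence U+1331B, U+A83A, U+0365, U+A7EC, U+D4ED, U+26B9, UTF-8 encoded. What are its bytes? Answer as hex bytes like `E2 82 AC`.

U+1331B: 4-byte form → F0 93 8C 9B.
U+A83A: 3-byte form → EA A0 BA.
U+0365: 2-byte form → CD A5.
U+A7EC: 3-byte form → EA 9F AC.
U+D4ED: 3-byte form → ED 93 AD.
U+26B9: 3-byte form → E2 9A B9.
Concatenated (18 bytes): F0 93 8C 9B EA A0 BA CD A5 EA 9F AC ED 93 AD E2 9A B9.

F0 93 8C 9B EA A0 BA CD A5 EA 9F AC ED 93 AD E2 9A B9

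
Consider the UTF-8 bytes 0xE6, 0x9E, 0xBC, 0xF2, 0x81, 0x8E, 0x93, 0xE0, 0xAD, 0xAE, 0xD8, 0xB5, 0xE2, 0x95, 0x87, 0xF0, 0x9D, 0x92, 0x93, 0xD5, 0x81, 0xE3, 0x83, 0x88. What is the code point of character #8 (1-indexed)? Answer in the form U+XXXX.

U+30C8

Offset 0: leading byte 0xE6 = 11100110 → 3-byte char #1 = E6 9E BC.
Offset 3: leading byte 0xF2 = 11110010 → 4-byte char #2 = F2 81 8E 93.
Offset 7: leading byte 0xE0 = 11100000 → 3-byte char #3 = E0 AD AE.
Offset 10: leading byte 0xD8 = 11011000 → 2-byte char #4 = D8 B5.
Offset 12: leading byte 0xE2 = 11100010 → 3-byte char #5 = E2 95 87.
Offset 15: leading byte 0xF0 = 11110000 → 4-byte char #6 = F0 9D 92 93.
Offset 19: leading byte 0xD5 = 11010101 → 2-byte char #7 = D5 81.
Offset 21: leading byte 0xE3 = 11100011 → 3-byte char #8 = E3 83 88.
Leading byte 0xE3 = 11100011 matches 1110xxxx → 3-byte sequence.
Byte 1: 0xE3 = 11100011, payload 0011 (4 bits).
Byte 2: 0x83 = 10000011 (10xxxxxx ✓), payload 000011.
Byte 3: 0x88 = 10001000 (10xxxxxx ✓), payload 001000.
Concatenate: 0011000011001000 = 0x30C8 (16 bits → U+30C8).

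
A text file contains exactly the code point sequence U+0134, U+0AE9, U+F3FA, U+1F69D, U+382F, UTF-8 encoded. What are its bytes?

U+0134: 2-byte form → C4 B4.
U+0AE9: 3-byte form → E0 AB A9.
U+F3FA: 3-byte form → EF 8F BA.
U+1F69D: 4-byte form → F0 9F 9A 9D.
U+382F: 3-byte form → E3 A0 AF.
Concatenated (15 bytes): C4 B4 E0 AB A9 EF 8F BA F0 9F 9A 9D E3 A0 AF.

C4 B4 E0 AB A9 EF 8F BA F0 9F 9A 9D E3 A0 AF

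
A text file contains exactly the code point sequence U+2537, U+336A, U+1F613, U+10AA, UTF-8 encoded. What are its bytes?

E2 94 B7 E3 8D AA F0 9F 98 93 E1 82 AA

U+2537: 3-byte form → E2 94 B7.
U+336A: 3-byte form → E3 8D AA.
U+1F613: 4-byte form → F0 9F 98 93.
U+10AA: 3-byte form → E1 82 AA.
Concatenated (13 bytes): E2 94 B7 E3 8D AA F0 9F 98 93 E1 82 AA.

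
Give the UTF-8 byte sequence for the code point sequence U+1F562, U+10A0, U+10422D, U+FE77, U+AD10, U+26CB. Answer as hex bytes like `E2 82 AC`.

U+1F562: 4-byte form → F0 9F 95 A2.
U+10A0: 3-byte form → E1 82 A0.
U+10422D: 4-byte form → F4 84 88 AD.
U+FE77: 3-byte form → EF B9 B7.
U+AD10: 3-byte form → EA B4 90.
U+26CB: 3-byte form → E2 9B 8B.
Concatenated (20 bytes): F0 9F 95 A2 E1 82 A0 F4 84 88 AD EF B9 B7 EA B4 90 E2 9B 8B.

F0 9F 95 A2 E1 82 A0 F4 84 88 AD EF B9 B7 EA B4 90 E2 9B 8B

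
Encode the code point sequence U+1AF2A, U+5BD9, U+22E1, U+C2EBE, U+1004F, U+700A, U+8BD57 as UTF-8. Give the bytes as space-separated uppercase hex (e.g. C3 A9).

U+1AF2A: 4-byte form → F0 9A BC AA.
U+5BD9: 3-byte form → E5 AF 99.
U+22E1: 3-byte form → E2 8B A1.
U+C2EBE: 4-byte form → F3 82 BA BE.
U+1004F: 4-byte form → F0 90 81 8F.
U+700A: 3-byte form → E7 80 8A.
U+8BD57: 4-byte form → F2 8B B5 97.
Concatenated (25 bytes): F0 9A BC AA E5 AF 99 E2 8B A1 F3 82 BA BE F0 90 81 8F E7 80 8A F2 8B B5 97.

F0 9A BC AA E5 AF 99 E2 8B A1 F3 82 BA BE F0 90 81 8F E7 80 8A F2 8B B5 97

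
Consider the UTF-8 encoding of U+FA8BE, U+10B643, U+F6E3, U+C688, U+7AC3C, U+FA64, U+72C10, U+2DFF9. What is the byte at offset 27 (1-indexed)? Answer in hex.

1-indexed offset 27 is 0-indexed offset 26.
U+FA8BE → 4-byte form F3 BA A2 BE at offsets 0–3.
U+10B643 → 4-byte form F4 8B 99 83 at offsets 4–7.
U+F6E3 → 3-byte form EF 9B A3 at offsets 8–10.
U+C688 → 3-byte form EC 9A 88 at offsets 11–13.
U+7AC3C → 4-byte form F1 BA B0 BC at offsets 14–17.
U+FA64 → 3-byte form EF A9 A4 at offsets 18–20.
U+72C10 → 4-byte form F1 B2 B0 90 at offsets 21–24.
U+2DFF9 → 4-byte form F0 AD BF B9 at offsets 25–28.
Offset 26 falls in char 8's range; it's byte 2 of F0 AD BF B9 = 0xAD.

0xAD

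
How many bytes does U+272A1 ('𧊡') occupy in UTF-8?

4

U+272A1 = 0x272A1. UTF-8 uses 1 byte below 0x80, 2 below 0x800, 3 below 0x10000, 4 up to 0x10FFFF. 0x272A1 is in U+10000–U+10FFFF → 4 bytes.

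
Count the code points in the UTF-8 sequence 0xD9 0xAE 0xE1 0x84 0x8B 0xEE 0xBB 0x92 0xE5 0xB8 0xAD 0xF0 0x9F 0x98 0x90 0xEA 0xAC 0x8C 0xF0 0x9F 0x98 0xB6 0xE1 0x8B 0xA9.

8

Byte at offset 0: 0xD9 = 11011001 → 2-byte char (#1). Advance 2.
Byte at offset 2: 0xE1 = 11100001 → 3-byte char (#2). Advance 3.
Byte at offset 5: 0xEE = 11101110 → 3-byte char (#3). Advance 3.
Byte at offset 8: 0xE5 = 11100101 → 3-byte char (#4). Advance 3.
Byte at offset 11: 0xF0 = 11110000 → 4-byte char (#5). Advance 4.
Byte at offset 15: 0xEA = 11101010 → 3-byte char (#6). Advance 3.
Byte at offset 18: 0xF0 = 11110000 → 4-byte char (#7). Advance 4.
Byte at offset 22: 0xE1 = 11100001 → 3-byte char (#8). Advance 3.
Reached end at offset 25 after 8 code points.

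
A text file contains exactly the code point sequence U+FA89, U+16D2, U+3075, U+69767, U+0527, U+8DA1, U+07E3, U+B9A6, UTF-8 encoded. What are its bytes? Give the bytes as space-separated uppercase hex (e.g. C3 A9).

U+FA89: 3-byte form → EF AA 89.
U+16D2: 3-byte form → E1 9B 92.
U+3075: 3-byte form → E3 81 B5.
U+69767: 4-byte form → F1 A9 9D A7.
U+0527: 2-byte form → D4 A7.
U+8DA1: 3-byte form → E8 B6 A1.
U+07E3: 2-byte form → DF A3.
U+B9A6: 3-byte form → EB A6 A6.
Concatenated (23 bytes): EF AA 89 E1 9B 92 E3 81 B5 F1 A9 9D A7 D4 A7 E8 B6 A1 DF A3 EB A6 A6.

EF AA 89 E1 9B 92 E3 81 B5 F1 A9 9D A7 D4 A7 E8 B6 A1 DF A3 EB A6 A6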